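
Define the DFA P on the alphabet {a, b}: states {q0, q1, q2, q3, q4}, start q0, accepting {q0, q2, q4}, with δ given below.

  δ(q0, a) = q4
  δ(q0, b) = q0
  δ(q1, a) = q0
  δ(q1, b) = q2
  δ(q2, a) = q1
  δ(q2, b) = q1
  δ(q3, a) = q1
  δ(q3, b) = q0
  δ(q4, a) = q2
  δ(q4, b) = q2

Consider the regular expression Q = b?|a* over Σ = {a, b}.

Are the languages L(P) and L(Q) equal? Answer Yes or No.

No

The string ab is accepted by P but rejected by Q.
So L(P) ≠ L(Q).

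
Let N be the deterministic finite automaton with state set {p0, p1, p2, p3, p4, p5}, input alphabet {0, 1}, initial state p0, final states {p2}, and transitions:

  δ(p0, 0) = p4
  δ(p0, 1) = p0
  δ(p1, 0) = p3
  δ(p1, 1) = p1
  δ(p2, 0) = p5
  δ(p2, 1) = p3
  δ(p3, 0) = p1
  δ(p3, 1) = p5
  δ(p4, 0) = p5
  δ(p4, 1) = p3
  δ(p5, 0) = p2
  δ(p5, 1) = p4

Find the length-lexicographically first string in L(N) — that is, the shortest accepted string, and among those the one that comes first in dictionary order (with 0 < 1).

A breadth-first search from p0 reaches an accepting state first via the path p0 → p4 → p5 → p2 on input 000.
No string of length < 3 is accepted (BFS exhausts all shorter strings without reaching an accepting state), and 000 is the lexicographically least accepting string of length 3.

000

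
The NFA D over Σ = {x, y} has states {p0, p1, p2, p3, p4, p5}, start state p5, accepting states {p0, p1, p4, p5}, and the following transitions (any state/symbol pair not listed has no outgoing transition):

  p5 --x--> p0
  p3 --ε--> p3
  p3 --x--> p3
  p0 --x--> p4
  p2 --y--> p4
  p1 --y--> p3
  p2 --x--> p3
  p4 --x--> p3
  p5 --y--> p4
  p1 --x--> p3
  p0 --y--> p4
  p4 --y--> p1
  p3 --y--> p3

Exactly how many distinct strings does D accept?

The useful subgraph on states {p0, p1, p4, p5} is acyclic, so L(D) is finite; the longest accepting path visits 4 useful states, giving maximum string length 3.
Counting accepting paths from p5 by length: 1 of length 0, 2 of length 1, 3 of length 2, 2 of length 3. Total 8.

8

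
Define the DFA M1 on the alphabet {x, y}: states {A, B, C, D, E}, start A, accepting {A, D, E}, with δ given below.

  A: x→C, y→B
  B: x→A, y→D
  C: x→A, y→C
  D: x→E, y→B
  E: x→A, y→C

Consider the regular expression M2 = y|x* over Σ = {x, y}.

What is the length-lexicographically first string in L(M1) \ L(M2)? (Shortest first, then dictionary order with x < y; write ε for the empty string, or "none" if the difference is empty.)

The string yx is accepted by M1 but not by M2.
No shorter string lies in the difference, and yx is the lexicographically first length-2 string in L(M1) \ L(M2).

yx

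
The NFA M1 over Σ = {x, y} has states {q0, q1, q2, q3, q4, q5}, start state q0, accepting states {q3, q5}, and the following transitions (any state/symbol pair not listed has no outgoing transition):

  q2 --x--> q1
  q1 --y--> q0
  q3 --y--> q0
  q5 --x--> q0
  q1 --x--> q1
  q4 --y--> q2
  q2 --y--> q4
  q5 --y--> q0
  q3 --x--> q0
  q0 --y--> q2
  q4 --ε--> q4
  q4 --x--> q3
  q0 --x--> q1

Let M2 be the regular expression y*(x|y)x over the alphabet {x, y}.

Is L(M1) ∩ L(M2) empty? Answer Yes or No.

No

The string yyx is accepted by both M1 and M2.
Hence L(M1) ∩ L(M2) ≠ ∅.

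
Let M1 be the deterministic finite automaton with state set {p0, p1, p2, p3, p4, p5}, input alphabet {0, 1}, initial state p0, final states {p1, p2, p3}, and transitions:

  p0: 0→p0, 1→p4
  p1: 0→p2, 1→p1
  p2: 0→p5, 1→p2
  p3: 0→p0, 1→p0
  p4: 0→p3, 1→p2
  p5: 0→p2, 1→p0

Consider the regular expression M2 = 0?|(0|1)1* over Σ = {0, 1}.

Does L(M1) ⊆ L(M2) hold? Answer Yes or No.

The string 10 is in L(M1) but not in L(M2).
So L(M1) ⊄ L(M2).

No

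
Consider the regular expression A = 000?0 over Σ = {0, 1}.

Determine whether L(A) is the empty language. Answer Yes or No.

No

The string 000 matches the expression, so it belongs to L(A).
Since L(A) contains at least one string, it is not empty.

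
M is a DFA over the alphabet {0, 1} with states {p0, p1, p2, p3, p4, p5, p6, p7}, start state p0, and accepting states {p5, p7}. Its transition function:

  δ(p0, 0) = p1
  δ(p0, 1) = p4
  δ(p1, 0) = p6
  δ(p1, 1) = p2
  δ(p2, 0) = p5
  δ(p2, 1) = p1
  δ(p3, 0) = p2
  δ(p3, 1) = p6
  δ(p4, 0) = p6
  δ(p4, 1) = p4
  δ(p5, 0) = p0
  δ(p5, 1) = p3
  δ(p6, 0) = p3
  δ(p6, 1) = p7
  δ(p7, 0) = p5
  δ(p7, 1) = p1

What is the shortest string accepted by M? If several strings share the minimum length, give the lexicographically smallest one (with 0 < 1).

A breadth-first search from p0 reaches an accepting state first via the path p0 → p1 → p6 → p7 on input 001.
No string of length < 3 is accepted (BFS exhausts all shorter strings without reaching an accepting state), and 001 is the lexicographically least accepting string of length 3.

001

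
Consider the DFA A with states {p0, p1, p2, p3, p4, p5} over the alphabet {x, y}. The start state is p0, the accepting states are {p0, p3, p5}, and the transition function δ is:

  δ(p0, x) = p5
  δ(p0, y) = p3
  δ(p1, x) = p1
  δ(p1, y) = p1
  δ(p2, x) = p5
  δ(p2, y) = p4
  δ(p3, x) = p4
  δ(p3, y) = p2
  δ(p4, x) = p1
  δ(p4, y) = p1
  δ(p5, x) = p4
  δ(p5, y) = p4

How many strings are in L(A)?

The useful subgraph on states {p0, p2, p3, p5} is acyclic, so L(A) is finite; the longest accepting path visits 4 useful states, giving maximum string length 3.
Counting accepting paths from p0 by length: 1 of length 0, 2 of length 1, 1 of length 3. Total 4.

4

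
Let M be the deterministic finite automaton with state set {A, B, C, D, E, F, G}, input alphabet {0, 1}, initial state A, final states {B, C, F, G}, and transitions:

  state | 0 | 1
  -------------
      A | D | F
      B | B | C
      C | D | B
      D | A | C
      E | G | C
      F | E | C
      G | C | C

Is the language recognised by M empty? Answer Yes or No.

The string 1 is accepted: the run A → F ends in the accepting state F.
Since at least one string is accepted, L(M) is not empty.

No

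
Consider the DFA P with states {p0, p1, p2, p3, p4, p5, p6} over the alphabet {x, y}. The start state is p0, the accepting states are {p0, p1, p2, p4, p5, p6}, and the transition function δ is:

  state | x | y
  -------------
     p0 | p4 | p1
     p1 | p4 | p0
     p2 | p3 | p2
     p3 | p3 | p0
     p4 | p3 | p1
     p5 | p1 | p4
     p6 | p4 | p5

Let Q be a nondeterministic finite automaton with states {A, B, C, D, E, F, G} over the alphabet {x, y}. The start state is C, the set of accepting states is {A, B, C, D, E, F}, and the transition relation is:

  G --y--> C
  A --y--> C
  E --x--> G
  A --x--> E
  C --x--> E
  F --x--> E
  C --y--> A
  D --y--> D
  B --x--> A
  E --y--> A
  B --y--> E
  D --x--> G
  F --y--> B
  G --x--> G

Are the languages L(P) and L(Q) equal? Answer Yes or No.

Exploring the product automaton P × Q from the start pair (p0, C), following both machines on each input symbol, reaches 4 state pairs: (p0, C), (p4, E), (p1, A), (p3, G).
P accepts in {p0, p1, p2, p4, p5, p6} and Q accepts in {A, B, C, D, E, F}. In every reachable pair the two components are either both accepting — (p0, C), (p4, E), (p1, A) — or both non-accepting, so no string is accepted by exactly one of the machines: L(P) \ L(Q) and L(Q) \ L(P) are both empty.
Hence every string is accepted by P iff it is accepted by Q, and the two languages coincide.

Yes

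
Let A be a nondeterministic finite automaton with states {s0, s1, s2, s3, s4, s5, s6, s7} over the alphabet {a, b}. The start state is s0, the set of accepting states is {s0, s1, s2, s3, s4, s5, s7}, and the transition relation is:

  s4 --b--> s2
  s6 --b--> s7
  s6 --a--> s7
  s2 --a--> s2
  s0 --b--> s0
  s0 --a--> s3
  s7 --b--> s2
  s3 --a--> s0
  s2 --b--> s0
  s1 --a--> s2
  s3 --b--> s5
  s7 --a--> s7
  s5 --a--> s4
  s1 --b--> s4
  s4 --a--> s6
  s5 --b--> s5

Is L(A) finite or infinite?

infinite

State s0 is reachable from the start and can reach an accepting state, and it lies on the cycle s0 → s0.
Traversing that cycle any number of times yields accepted strings of unbounded length, so the language is infinite.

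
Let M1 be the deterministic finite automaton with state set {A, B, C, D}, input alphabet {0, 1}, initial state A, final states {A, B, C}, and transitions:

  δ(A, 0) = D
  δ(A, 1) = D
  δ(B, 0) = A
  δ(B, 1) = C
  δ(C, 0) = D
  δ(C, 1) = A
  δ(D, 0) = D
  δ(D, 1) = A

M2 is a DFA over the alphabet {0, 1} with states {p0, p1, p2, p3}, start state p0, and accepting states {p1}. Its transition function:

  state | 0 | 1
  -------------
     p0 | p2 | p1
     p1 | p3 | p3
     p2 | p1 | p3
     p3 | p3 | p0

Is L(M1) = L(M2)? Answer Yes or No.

The empty string ε is accepted by M1 but rejected by M2.
So L(M1) ≠ L(M2).

No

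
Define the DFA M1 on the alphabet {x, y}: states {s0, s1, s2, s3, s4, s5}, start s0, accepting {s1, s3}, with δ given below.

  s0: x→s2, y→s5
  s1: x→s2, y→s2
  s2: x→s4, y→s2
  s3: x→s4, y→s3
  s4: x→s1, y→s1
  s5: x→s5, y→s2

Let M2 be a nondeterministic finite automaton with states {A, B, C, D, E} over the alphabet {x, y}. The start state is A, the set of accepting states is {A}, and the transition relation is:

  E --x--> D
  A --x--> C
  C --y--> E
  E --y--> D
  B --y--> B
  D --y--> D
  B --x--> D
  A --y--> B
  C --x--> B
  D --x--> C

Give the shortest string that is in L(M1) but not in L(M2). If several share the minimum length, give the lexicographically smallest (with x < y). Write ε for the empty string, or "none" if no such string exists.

The string xxx is accepted by M1 but not by M2.
No shorter string lies in the difference, and xxx is the lexicographically first length-3 string in L(M1) \ L(M2).

xxx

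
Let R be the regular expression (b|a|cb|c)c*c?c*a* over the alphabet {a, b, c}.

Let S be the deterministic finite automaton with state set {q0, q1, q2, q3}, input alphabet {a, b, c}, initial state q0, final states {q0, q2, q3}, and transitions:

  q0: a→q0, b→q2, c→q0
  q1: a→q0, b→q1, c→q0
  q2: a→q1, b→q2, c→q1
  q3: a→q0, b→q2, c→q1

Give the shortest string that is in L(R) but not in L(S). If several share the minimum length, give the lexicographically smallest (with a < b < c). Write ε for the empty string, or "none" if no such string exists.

ba

The string ba is accepted by R but not by S.
No shorter string lies in the difference, and ba is the lexicographically first length-2 string in L(R) \ L(S).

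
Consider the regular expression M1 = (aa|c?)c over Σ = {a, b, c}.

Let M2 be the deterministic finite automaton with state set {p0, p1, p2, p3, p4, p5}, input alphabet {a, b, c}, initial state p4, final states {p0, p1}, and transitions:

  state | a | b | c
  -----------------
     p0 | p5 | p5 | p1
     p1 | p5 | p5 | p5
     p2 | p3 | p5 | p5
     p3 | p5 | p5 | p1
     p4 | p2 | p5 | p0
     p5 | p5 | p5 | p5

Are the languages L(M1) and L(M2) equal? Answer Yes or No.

Converting the expression M1 to a DFA (subset construction, then merging equivalent states) gives the minimal DFA with states {r0, r1, r2, r3, r4, r5}, start state r0, accepting states {r3, r5} and transitions r0: a→r1, b→r2, c→r3; r1: a→r4, b→r2, c→r2; r2: a→r2, b→r2, c→r2; r3: a→r2, b→r2, c→r5; r4: a→r2, b→r2, c→r5; r5: a→r2, b→r2, c→r2.
Exploring the product automaton M1 × M2 from the start pair (r0, p4), following both machines on each input symbol, reaches 6 state pairs: (r0, p4), (r1, p2), (r2, p5), (r3, p0), (r4, p3), (r5, p1).
M1 accepts in {r3, r5} and M2 accepts in {p0, p1}. In every reachable pair the two components are either both accepting — (r3, p0), (r5, p1) — or both non-accepting, so no string is accepted by exactly one of the machines: L(M1) \ L(M2) and L(M2) \ L(M1) are both empty.
Hence every string is accepted by M1 iff it is accepted by M2, and the two languages coincide.

Yes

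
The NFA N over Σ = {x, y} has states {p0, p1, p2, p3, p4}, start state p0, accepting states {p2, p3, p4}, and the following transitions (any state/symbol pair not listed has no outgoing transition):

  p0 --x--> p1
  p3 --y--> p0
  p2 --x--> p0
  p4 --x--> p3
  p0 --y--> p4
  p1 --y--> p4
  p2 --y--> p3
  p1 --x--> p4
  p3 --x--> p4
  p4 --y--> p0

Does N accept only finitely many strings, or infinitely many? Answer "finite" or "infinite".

State p0 is reachable from the start and can reach an accepting state, and it lies on the cycle p0 → p1 → p4 → p0.
Traversing that cycle any number of times yields accepted strings of unbounded length, so the language is infinite.

infinite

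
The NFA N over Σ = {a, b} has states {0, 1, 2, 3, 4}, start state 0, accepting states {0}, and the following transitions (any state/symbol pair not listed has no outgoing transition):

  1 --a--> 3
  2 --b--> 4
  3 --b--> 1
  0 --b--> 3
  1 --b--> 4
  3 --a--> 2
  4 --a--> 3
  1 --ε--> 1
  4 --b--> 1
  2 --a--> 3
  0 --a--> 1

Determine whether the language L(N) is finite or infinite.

The useful states (reachable from 0 and able to reach an accepting state) are {0}.
Restricted to these states the transition graph has no cycle, so every accepting path has bounded length and L is finite.

finite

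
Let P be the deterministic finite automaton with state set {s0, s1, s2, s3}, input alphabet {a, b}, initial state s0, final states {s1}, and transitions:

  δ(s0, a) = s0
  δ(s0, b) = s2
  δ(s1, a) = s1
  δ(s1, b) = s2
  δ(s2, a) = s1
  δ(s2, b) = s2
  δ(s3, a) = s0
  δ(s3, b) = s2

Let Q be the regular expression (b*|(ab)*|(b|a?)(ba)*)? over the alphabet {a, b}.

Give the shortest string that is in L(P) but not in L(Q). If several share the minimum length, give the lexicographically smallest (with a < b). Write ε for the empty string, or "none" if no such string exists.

The string baa is accepted by P but not by Q.
No shorter string lies in the difference, and baa is the lexicographically first length-3 string in L(P) \ L(Q).

baa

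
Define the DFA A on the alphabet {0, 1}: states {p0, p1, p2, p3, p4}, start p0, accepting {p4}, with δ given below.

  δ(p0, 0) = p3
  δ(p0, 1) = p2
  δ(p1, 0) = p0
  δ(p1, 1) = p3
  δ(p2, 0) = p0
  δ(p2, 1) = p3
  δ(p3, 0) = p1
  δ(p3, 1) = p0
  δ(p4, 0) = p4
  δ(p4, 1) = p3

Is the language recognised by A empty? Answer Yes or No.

The states reachable from the start state are {p0, p1, p2, p3}.
None of the accepting states {p4} is reachable, so no string is accepted and L(A) = ∅.

Yes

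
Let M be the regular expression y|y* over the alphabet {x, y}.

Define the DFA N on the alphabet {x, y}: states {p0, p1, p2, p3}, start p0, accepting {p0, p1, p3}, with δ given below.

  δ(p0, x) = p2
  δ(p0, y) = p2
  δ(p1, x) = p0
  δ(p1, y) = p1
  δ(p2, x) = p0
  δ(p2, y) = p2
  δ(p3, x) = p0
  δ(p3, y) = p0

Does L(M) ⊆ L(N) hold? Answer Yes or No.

The string y is in L(M) but not in L(N).
So L(M) ⊄ L(N).

No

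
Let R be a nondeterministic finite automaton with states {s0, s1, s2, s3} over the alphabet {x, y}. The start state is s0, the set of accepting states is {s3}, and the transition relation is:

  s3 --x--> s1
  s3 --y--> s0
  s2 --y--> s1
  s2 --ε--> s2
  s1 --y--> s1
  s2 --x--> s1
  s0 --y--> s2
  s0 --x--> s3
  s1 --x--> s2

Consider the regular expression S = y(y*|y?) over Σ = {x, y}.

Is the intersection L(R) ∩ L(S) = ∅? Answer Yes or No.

Converting the expression S to a DFA (subset construction, then merging equivalent states) gives the minimal DFA with states {r0, r1, r2}, start state r0, accepting states {r2} and transitions r0: x→r1, y→r2; r1: x→r1, y→r1; r2: x→r1, y→r2.
Exploring the product automaton R × S from the start pair (s0, r0), following both machines on each input symbol, reaches 7 state pairs: (s0, r0), (s3, r1), (s2, r2), (s1, r1), (s0, r1), (s1, r2), (s2, r1).
R accepts in {s3} and S accepts in {r2}; no reachable pair has both components accepting, so no string drives both machines to acceptance simultaneously and L(R) ∩ L(S) = ∅.
So no string is accepted by both, and the intersection is empty.

Yes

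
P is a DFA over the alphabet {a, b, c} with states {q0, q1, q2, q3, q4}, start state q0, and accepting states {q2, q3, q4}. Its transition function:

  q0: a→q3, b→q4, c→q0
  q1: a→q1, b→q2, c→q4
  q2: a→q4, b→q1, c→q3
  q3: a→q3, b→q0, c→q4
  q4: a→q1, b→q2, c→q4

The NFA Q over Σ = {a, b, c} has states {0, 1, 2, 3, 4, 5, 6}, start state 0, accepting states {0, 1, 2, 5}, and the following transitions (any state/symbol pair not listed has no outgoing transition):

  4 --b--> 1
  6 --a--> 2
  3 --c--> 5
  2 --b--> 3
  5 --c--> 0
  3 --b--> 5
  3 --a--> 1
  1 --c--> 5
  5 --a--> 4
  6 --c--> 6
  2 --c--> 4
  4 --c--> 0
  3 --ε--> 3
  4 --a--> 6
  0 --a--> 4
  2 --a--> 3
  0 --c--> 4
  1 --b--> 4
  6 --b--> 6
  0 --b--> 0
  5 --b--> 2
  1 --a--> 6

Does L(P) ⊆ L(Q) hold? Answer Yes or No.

No

The string a is in L(P) but not in L(Q).
So L(P) ⊄ L(Q).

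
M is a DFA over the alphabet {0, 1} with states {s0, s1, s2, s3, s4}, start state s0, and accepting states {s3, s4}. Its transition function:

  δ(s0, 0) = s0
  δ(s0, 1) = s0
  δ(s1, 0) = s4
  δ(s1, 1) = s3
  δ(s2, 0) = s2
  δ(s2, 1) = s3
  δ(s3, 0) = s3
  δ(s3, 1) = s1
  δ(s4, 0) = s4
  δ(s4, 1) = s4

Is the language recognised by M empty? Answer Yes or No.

Yes

The states reachable from the start state are {s0}.
None of the accepting states {s3, s4} is reachable, so no string is accepted and L(M) = ∅.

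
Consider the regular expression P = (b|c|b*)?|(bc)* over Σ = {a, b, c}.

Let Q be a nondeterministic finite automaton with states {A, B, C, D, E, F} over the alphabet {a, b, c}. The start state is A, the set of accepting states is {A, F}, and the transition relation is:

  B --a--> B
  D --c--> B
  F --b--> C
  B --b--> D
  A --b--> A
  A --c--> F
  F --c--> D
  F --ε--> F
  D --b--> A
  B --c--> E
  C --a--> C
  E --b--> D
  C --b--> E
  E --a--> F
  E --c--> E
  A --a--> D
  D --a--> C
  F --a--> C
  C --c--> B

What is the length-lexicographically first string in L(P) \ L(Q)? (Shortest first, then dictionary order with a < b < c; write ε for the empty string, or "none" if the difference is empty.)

The string bcbc is accepted by P but not by Q.
No shorter string lies in the difference, and bcbc is the lexicographically first length-4 string in L(P) \ L(Q).

bcbc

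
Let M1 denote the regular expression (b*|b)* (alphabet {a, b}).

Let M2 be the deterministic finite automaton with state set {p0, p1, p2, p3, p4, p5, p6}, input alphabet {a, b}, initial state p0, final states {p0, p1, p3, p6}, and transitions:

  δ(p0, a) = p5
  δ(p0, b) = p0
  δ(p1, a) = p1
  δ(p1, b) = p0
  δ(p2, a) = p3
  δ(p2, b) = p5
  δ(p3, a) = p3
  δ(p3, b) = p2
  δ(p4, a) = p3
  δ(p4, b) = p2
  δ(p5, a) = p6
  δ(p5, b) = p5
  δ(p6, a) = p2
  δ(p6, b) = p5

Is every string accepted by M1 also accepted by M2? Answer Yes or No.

Yes

Converting the expression M1 to a DFA (subset construction, then merging equivalent states) gives the minimal DFA with states {r0, r1}, start state r0, accepting states {r0} and transitions r0: a→r1, b→r0; r1: a→r1, b→r1.
Exploring the product automaton M1 × M2 from the start pair (r0, p0), following both machines on each input symbol, reaches 5 state pairs: (r0, p0), (r1, p5), (r1, p6), (r1, p2), (r1, p3).
M1 accepts in {r0} and M2 accepts in {p0, p1, p3, p6}. The reachable pairs whose M1-component is accepting are (r0, p0); in each of them the M2-component is accepting too, so the product for L(M1) \ L(M2) (M1-component accepting, M2-component rejecting) has no reachable accepting pair and the difference is empty.
Hence every string in L(M1) is also in L(M2).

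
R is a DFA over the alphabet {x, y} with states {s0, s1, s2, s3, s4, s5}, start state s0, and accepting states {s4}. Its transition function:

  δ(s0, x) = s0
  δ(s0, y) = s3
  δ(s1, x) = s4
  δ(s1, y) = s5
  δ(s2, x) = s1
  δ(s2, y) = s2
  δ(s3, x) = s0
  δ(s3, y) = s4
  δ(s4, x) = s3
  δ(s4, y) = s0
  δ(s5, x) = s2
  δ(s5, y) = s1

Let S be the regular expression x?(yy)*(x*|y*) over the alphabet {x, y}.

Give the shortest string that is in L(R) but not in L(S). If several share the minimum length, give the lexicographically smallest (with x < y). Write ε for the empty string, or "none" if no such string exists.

xxyy

The string xxyy is accepted by R but not by S.
No shorter string lies in the difference, and xxyy is the lexicographically first length-4 string in L(R) \ L(S).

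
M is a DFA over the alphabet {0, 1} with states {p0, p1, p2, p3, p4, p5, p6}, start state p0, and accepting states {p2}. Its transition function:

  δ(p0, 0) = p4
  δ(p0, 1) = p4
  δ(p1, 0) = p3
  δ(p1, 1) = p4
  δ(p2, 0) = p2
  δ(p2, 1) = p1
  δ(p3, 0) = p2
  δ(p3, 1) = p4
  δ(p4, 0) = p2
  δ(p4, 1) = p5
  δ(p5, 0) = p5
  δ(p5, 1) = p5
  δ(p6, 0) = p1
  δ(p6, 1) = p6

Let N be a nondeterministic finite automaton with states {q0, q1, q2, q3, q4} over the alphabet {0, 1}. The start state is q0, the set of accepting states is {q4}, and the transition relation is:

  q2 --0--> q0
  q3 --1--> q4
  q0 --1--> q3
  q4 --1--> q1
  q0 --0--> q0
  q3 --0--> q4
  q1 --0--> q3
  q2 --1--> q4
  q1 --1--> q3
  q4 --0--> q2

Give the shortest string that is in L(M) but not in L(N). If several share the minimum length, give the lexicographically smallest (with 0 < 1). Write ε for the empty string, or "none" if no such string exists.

00

The string 00 is accepted by M but not by N.
No shorter string lies in the difference, and 00 is the lexicographically first length-2 string in L(M) \ L(N).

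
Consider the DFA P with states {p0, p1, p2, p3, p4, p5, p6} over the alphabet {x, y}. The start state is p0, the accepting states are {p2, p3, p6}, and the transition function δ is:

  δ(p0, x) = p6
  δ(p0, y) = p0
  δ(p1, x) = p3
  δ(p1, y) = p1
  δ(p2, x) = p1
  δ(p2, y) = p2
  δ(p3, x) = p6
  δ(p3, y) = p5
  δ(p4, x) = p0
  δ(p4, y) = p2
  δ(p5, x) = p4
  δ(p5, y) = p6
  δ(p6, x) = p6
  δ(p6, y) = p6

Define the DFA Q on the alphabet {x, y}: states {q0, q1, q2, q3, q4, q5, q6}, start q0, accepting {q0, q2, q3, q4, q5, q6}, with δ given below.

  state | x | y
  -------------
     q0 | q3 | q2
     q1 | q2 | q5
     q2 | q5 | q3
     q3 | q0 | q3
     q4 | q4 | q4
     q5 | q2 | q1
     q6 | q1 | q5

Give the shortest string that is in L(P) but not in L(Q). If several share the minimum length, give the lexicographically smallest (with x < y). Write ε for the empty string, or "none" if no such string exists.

The string yxy is accepted by P but not by Q.
No shorter string lies in the difference, and yxy is the lexicographically first length-3 string in L(P) \ L(Q).

yxy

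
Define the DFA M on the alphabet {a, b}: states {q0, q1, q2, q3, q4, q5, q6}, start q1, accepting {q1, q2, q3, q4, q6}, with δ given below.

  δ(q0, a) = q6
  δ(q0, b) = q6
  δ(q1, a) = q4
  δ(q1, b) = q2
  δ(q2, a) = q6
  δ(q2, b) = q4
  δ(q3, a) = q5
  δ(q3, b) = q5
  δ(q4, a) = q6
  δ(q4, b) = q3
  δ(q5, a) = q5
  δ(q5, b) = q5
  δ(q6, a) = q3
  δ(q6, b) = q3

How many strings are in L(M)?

The useful subgraph on states {q1, q2, q3, q4, q6} is acyclic, so L(M) is finite; the longest accepting path visits 5 useful states, giving maximum string length 4.
Counting accepting paths from q1 by length: 1 of length 0, 2 of length 1, 4 of length 2, 6 of length 3, 2 of length 4. Total 15.

15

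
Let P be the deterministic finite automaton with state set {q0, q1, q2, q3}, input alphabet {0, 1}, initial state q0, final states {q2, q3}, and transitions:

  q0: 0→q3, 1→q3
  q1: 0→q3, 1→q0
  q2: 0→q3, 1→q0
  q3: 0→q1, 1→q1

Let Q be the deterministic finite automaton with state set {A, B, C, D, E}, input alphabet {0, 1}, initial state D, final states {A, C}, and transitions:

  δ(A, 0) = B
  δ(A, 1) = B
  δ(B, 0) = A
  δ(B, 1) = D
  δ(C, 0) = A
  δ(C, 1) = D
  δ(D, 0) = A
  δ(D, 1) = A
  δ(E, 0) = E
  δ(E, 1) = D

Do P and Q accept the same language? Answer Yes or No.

Exploring the product automaton P × Q from the start pair (q0, D), following both machines on each input symbol, reaches 3 state pairs: (q0, D), (q3, A), (q1, B).
P accepts in {q2, q3} and Q accepts in {A, C}. In every reachable pair the two components are either both accepting — (q3, A) — or both non-accepting, so no string is accepted by exactly one of the machines: L(P) \ L(Q) and L(Q) \ L(P) are both empty.
Hence every string is accepted by P iff it is accepted by Q, and the two languages coincide.

Yes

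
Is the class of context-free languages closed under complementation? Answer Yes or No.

CFLs are closed under union, so if they were also closed under complement they would be closed under intersection by De Morgan (L₁ ∩ L₂ is the complement of the union of the complements). But {aⁿbⁿcᵐ} ∩ {aᵐbⁿcⁿ} = {aⁿbⁿcⁿ} is not context-free although both operands are.

No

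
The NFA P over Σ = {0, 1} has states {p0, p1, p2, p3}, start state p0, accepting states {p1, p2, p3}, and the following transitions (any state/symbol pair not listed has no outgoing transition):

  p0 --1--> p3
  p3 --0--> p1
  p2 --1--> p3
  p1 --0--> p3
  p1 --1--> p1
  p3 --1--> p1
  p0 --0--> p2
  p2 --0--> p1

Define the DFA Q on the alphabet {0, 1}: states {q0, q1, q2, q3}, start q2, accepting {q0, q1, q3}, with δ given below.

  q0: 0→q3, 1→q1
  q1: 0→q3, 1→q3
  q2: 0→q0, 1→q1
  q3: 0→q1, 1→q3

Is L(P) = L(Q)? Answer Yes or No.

Exploring the product automaton P × Q from the start pair (p0, q2), following both machines on each input symbol, reaches 4 state pairs: (p0, q2), (p2, q0), (p3, q1), (p1, q3).
P accepts in {p1, p2, p3} and Q accepts in {q0, q1, q3}. In every reachable pair the two components are either both accepting — (p2, q0), (p3, q1), (p1, q3) — or both non-accepting, so no string is accepted by exactly one of the machines: L(P) \ L(Q) and L(Q) \ L(P) are both empty.
Hence every string is accepted by P iff it is accepted by Q, and the two languages coincide.

Yes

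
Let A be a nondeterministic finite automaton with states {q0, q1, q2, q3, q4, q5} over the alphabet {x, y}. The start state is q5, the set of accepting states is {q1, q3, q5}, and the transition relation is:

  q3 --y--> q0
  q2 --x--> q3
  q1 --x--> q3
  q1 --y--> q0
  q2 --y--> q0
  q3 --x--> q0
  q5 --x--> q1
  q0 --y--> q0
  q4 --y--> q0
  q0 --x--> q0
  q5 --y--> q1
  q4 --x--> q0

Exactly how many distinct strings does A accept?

5

The useful subgraph on states {q1, q3, q5} is acyclic, so L(A) is finite; the longest accepting path visits 3 useful states, giving maximum string length 2.
Counting accepting paths from q5 by length: 1 of length 0, 2 of length 1, 2 of length 2. Total 5.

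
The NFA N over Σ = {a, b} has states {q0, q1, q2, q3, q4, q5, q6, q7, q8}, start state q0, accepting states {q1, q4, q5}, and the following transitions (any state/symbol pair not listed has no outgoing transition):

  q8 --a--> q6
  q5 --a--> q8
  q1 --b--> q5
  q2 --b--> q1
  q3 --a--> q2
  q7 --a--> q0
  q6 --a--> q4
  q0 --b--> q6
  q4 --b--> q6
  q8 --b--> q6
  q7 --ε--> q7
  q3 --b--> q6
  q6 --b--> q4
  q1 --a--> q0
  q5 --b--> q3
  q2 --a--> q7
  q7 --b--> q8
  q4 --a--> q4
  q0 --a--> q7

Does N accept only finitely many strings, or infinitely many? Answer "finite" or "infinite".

infinite

State q4 is reachable from the start and can reach an accepting state, and it lies on the cycle q4 → q4.
Traversing that cycle any number of times yields accepted strings of unbounded length, so the language is infinite.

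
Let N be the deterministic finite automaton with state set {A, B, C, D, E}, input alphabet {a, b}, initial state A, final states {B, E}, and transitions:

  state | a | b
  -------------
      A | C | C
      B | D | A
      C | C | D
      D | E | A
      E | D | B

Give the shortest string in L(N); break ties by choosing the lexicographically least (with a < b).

aba

A breadth-first search from A reaches an accepting state first via the path A → C → D → E on input aba.
No string of length < 3 is accepted (BFS exhausts all shorter strings without reaching an accepting state), and aba is the lexicographically least accepting string of length 3.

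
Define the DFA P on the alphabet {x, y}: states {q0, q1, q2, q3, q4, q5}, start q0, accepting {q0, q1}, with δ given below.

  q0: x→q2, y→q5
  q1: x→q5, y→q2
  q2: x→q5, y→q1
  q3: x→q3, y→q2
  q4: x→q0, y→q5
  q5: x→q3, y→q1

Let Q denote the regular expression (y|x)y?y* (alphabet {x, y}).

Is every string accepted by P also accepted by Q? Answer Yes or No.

No

The empty string ε is in L(P) but not in L(Q).
So L(P) ⊄ L(Q).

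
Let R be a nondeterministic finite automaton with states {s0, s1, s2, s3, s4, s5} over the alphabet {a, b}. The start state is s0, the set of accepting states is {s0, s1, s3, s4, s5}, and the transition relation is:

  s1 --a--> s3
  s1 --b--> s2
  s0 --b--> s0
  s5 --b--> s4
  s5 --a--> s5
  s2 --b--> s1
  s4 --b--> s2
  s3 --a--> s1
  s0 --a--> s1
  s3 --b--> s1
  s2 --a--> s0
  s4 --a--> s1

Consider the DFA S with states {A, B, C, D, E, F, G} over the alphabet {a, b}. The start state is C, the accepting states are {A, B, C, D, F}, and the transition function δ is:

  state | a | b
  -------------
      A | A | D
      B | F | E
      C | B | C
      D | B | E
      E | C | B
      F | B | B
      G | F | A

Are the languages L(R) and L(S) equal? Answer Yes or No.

Exploring the product automaton R × S from the start pair (s0, C), following both machines on each input symbol, reaches 4 state pairs: (s0, C), (s1, B), (s3, F), (s2, E).
R accepts in {s0, s1, s3, s4, s5} and S accepts in {A, B, C, D, F}. In every reachable pair the two components are either both accepting — (s0, C), (s1, B), (s3, F) — or both non-accepting, so no string is accepted by exactly one of the machines: L(R) \ L(S) and L(S) \ L(R) are both empty.
Hence every string is accepted by R iff it is accepted by S, and the two languages coincide.

Yes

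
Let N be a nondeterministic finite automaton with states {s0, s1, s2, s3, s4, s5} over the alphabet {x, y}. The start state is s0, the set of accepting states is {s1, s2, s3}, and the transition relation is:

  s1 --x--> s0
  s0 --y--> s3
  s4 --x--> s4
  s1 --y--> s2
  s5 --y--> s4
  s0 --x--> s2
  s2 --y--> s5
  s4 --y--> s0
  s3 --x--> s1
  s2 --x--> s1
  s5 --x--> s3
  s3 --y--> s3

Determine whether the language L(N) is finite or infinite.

infinite

State s0 is reachable from the start and can reach an accepting state, and it lies on the cycle s0 → s2 → s1 → s0.
Traversing that cycle any number of times yields accepted strings of unbounded length, so the language is infinite.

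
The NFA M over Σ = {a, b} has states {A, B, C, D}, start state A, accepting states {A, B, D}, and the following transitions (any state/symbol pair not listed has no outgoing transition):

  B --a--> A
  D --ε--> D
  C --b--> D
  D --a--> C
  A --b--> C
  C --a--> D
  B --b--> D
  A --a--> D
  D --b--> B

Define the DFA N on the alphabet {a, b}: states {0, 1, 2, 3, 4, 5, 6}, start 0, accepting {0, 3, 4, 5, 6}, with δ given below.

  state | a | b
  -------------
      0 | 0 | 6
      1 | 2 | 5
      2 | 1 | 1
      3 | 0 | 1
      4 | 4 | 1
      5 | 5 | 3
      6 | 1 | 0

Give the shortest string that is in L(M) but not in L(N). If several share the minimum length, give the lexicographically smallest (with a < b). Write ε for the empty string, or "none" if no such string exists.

ba

The string ba is accepted by M but not by N.
No shorter string lies in the difference, and ba is the lexicographically first length-2 string in L(M) \ L(N).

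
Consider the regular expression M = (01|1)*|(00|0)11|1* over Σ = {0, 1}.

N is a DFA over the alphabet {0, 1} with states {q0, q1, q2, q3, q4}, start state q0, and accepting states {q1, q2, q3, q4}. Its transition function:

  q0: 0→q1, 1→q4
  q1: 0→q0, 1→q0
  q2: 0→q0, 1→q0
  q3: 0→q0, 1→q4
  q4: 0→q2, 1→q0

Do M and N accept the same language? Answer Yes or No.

No

The empty string ε is accepted by M but rejected by N.
So L(M) ≠ L(N).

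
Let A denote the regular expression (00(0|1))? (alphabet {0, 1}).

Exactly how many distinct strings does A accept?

3

The expression has no Kleene star, so L(A) is finite. Expanding the alternatives gives {ε, 000, 001}.
That is 1 of length 0, 2 of length 3: 3 strings in all.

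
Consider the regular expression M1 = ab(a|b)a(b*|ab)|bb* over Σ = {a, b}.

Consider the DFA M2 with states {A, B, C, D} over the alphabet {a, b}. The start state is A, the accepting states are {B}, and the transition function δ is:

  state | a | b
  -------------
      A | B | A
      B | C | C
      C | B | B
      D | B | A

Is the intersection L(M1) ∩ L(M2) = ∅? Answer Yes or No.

The string abaab is accepted by both M1 and M2.
Hence L(M1) ∩ L(M2) ≠ ∅.

No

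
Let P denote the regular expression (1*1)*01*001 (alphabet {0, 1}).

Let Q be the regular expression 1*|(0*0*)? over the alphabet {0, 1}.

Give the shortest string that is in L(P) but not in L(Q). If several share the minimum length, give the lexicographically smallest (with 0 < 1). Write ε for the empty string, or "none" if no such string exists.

0001

The string 0001 is accepted by P but not by Q.
No shorter string lies in the difference, and 0001 is the lexicographically first length-4 string in L(P) \ L(Q).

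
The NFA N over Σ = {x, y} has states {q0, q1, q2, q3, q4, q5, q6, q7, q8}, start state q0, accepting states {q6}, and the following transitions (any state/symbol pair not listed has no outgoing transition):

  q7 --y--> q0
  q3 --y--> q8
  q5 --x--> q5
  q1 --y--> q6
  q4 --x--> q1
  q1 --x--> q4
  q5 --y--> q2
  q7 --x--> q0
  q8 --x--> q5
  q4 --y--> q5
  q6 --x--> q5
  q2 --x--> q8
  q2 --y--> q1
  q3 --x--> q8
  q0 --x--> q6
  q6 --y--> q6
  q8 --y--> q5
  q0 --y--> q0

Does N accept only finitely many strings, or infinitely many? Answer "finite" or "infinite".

State q0 is reachable from the start and can reach an accepting state, and it lies on the cycle q0 → q0.
Traversing that cycle any number of times yields accepted strings of unbounded length, so the language is infinite.

infinite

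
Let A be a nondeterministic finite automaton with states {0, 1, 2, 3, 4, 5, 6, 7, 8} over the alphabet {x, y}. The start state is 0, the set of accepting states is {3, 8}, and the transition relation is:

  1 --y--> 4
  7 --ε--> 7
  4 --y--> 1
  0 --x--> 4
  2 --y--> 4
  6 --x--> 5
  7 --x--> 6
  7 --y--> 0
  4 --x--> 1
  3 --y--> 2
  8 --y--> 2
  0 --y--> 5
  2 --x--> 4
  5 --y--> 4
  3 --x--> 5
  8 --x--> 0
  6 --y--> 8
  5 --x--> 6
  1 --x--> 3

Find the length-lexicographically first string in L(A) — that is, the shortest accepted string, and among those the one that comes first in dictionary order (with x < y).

xxx

A breadth-first search from 0 reaches an accepting state first via the path 0 → 4 → 1 → 3 on input xxx.
No string of length < 3 is accepted (BFS exhausts all shorter strings without reaching an accepting state), and xxx is the lexicographically least accepting string of length 3.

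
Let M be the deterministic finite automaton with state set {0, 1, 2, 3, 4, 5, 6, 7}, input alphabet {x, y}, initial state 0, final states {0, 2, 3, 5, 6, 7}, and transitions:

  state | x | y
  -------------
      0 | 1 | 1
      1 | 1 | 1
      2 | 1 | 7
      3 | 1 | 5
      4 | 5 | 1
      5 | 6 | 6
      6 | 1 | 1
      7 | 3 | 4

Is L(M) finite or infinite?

finite

The useful states (reachable from 0 and able to reach an accepting state) are {0}.
Restricted to these states the transition graph has no cycle, so every accepting path has bounded length and L is finite.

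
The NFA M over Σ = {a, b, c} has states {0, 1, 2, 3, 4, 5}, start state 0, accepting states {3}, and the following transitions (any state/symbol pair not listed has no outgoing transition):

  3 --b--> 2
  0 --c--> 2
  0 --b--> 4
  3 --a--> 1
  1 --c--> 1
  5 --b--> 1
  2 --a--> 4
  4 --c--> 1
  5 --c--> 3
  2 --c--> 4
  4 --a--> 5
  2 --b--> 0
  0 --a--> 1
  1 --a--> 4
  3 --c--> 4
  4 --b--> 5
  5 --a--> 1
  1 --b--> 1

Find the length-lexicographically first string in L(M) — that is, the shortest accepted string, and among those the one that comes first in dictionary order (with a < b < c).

bac

A breadth-first search from 0 reaches an accepting state first via the path 0 → 4 → 5 → 3 on input bac.
No string of length < 3 is accepted (BFS exhausts all shorter strings without reaching an accepting state), and bac is the lexicographically least accepting string of length 3.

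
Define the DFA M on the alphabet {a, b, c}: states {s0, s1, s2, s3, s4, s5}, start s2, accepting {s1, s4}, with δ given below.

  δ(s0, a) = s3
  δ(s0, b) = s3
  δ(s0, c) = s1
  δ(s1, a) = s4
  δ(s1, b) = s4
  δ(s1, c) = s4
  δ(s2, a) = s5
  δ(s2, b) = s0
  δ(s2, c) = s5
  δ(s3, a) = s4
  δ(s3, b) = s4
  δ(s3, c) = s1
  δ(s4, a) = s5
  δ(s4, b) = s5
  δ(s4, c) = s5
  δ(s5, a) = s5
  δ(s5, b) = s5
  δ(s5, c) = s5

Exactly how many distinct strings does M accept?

The useful subgraph on states {s0, s1, s2, s3, s4} is acyclic, so L(M) is finite; the longest accepting path visits 5 useful states, giving maximum string length 4.
Counting accepting paths from s2 by length: 1 of length 2, 9 of length 3, 6 of length 4. Total 16.

16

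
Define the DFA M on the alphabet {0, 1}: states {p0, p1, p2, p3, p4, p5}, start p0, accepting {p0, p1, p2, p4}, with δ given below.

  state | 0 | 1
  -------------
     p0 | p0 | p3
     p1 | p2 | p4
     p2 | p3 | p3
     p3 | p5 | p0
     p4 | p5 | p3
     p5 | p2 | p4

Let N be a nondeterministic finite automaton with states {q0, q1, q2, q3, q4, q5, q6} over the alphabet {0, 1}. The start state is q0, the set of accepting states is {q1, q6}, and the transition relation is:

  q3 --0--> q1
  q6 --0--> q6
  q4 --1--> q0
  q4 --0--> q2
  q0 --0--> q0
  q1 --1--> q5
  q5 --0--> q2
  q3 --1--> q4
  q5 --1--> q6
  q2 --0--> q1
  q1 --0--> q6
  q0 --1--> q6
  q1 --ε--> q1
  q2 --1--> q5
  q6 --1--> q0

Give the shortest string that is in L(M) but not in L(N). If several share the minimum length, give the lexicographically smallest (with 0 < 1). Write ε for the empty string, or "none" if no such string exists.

The empty string ε is accepted by M but not by N.
Since ε is the unique shortest string, it is the required witness.

ε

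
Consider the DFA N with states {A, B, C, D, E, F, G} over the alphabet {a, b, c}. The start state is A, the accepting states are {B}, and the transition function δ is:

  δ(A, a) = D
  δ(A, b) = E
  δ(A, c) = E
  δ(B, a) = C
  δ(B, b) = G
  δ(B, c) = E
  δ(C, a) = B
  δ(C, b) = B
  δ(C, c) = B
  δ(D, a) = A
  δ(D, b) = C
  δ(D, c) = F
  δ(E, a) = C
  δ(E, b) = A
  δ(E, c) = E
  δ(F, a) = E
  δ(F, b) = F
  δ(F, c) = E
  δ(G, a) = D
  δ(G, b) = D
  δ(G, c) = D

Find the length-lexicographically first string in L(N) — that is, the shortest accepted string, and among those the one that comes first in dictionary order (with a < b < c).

A breadth-first search from A reaches an accepting state first via the path A → D → C → B on input aba.
No string of length < 3 is accepted (BFS exhausts all shorter strings without reaching an accepting state), and aba is the lexicographically least accepting string of length 3.

aba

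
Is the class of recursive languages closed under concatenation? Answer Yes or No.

Yes

For an input of length n, try each of the n+1 split points, running the decider for L₁ on the prefix and the decider for L₂ on the suffix; accept if some split succeeds. Finitely many halting sub-runs, so this decides L₁L₂.
So the recursive languages are closed under concatenation.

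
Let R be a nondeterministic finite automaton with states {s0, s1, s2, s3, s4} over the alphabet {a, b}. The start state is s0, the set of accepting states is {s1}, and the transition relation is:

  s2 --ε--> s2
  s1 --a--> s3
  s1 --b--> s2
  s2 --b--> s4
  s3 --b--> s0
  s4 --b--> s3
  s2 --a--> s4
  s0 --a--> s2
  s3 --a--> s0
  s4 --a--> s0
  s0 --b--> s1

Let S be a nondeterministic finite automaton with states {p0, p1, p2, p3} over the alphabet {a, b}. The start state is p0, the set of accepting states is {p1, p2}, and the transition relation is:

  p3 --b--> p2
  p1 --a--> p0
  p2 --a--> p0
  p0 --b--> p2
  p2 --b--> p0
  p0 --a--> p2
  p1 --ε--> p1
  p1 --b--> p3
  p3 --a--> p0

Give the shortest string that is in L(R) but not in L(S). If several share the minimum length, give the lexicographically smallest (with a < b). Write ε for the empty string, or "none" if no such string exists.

The string aaab is accepted by R but not by S.
No shorter string lies in the difference, and aaab is the lexicographically first length-4 string in L(R) \ L(S).

aaab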